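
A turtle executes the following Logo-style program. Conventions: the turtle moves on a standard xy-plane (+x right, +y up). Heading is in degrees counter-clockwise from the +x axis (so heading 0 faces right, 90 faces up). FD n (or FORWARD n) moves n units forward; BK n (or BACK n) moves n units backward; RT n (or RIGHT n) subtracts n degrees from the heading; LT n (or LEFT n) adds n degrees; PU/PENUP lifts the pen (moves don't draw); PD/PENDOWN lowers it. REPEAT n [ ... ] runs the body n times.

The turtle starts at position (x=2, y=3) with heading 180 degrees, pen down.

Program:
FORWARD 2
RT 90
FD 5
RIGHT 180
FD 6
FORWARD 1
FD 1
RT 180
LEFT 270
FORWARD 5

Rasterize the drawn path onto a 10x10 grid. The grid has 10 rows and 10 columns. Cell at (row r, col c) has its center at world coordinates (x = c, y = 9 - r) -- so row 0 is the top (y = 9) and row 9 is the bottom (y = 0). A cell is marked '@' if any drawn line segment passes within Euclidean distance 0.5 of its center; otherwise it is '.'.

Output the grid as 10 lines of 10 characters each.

Segment 0: (2,3) -> (0,3)
Segment 1: (0,3) -> (0,8)
Segment 2: (0,8) -> (0,2)
Segment 3: (0,2) -> (0,1)
Segment 4: (0,1) -> (0,0)
Segment 5: (0,0) -> (5,0)

Answer: ..........
@.........
@.........
@.........
@.........
@.........
@@@.......
@.........
@.........
@@@@@@....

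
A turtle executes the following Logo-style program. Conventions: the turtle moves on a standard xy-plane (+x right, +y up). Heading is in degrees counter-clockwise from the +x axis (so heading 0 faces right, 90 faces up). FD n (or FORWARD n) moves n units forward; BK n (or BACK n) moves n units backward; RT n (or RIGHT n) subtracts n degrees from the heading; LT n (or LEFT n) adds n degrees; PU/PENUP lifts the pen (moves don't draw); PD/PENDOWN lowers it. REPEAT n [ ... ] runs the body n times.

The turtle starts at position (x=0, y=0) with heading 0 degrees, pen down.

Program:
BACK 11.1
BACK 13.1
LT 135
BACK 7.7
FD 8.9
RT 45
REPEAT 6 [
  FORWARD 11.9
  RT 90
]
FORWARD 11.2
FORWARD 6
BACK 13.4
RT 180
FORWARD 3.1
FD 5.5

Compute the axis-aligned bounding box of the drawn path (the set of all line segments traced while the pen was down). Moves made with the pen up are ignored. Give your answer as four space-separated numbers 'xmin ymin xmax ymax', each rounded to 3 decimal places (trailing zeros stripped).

Answer: -25.049 -5.445 0 17.549

Derivation:
Executing turtle program step by step:
Start: pos=(0,0), heading=0, pen down
BK 11.1: (0,0) -> (-11.1,0) [heading=0, draw]
BK 13.1: (-11.1,0) -> (-24.2,0) [heading=0, draw]
LT 135: heading 0 -> 135
BK 7.7: (-24.2,0) -> (-18.755,-5.445) [heading=135, draw]
FD 8.9: (-18.755,-5.445) -> (-25.049,0.849) [heading=135, draw]
RT 45: heading 135 -> 90
REPEAT 6 [
  -- iteration 1/6 --
  FD 11.9: (-25.049,0.849) -> (-25.049,12.749) [heading=90, draw]
  RT 90: heading 90 -> 0
  -- iteration 2/6 --
  FD 11.9: (-25.049,12.749) -> (-13.149,12.749) [heading=0, draw]
  RT 90: heading 0 -> 270
  -- iteration 3/6 --
  FD 11.9: (-13.149,12.749) -> (-13.149,0.849) [heading=270, draw]
  RT 90: heading 270 -> 180
  -- iteration 4/6 --
  FD 11.9: (-13.149,0.849) -> (-25.049,0.849) [heading=180, draw]
  RT 90: heading 180 -> 90
  -- iteration 5/6 --
  FD 11.9: (-25.049,0.849) -> (-25.049,12.749) [heading=90, draw]
  RT 90: heading 90 -> 0
  -- iteration 6/6 --
  FD 11.9: (-25.049,12.749) -> (-13.149,12.749) [heading=0, draw]
  RT 90: heading 0 -> 270
]
FD 11.2: (-13.149,12.749) -> (-13.149,1.549) [heading=270, draw]
FD 6: (-13.149,1.549) -> (-13.149,-4.451) [heading=270, draw]
BK 13.4: (-13.149,-4.451) -> (-13.149,8.949) [heading=270, draw]
RT 180: heading 270 -> 90
FD 3.1: (-13.149,8.949) -> (-13.149,12.049) [heading=90, draw]
FD 5.5: (-13.149,12.049) -> (-13.149,17.549) [heading=90, draw]
Final: pos=(-13.149,17.549), heading=90, 15 segment(s) drawn

Segment endpoints: x in {-25.049, -25.049, -24.2, -18.755, -13.149, -13.149, -13.149, -13.149, -13.149, -11.1, 0}, y in {-5.445, -4.451, 0, 0.849, 0.849, 1.549, 8.949, 12.049, 12.749, 12.749, 12.749, 17.549}
xmin=-25.049, ymin=-5.445, xmax=0, ymax=17.549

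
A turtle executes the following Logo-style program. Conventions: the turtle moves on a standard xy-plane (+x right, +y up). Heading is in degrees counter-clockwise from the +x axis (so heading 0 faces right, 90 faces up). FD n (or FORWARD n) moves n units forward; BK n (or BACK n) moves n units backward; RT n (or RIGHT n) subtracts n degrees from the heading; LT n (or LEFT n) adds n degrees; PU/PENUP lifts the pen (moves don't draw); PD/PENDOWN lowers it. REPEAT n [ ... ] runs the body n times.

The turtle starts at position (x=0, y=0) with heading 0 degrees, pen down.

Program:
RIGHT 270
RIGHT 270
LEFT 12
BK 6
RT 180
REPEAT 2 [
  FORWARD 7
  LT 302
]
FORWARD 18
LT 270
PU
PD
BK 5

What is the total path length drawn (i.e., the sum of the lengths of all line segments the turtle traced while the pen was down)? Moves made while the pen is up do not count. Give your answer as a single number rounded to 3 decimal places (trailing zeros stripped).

Executing turtle program step by step:
Start: pos=(0,0), heading=0, pen down
RT 270: heading 0 -> 90
RT 270: heading 90 -> 180
LT 12: heading 180 -> 192
BK 6: (0,0) -> (5.869,1.247) [heading=192, draw]
RT 180: heading 192 -> 12
REPEAT 2 [
  -- iteration 1/2 --
  FD 7: (5.869,1.247) -> (12.716,2.703) [heading=12, draw]
  LT 302: heading 12 -> 314
  -- iteration 2/2 --
  FD 7: (12.716,2.703) -> (17.579,-2.333) [heading=314, draw]
  LT 302: heading 314 -> 256
]
FD 18: (17.579,-2.333) -> (13.224,-19.798) [heading=256, draw]
LT 270: heading 256 -> 166
PU: pen up
PD: pen down
BK 5: (13.224,-19.798) -> (18.075,-21.007) [heading=166, draw]
Final: pos=(18.075,-21.007), heading=166, 5 segment(s) drawn

Segment lengths:
  seg 1: (0,0) -> (5.869,1.247), length = 6
  seg 2: (5.869,1.247) -> (12.716,2.703), length = 7
  seg 3: (12.716,2.703) -> (17.579,-2.333), length = 7
  seg 4: (17.579,-2.333) -> (13.224,-19.798), length = 18
  seg 5: (13.224,-19.798) -> (18.075,-21.007), length = 5
Total = 43

Answer: 43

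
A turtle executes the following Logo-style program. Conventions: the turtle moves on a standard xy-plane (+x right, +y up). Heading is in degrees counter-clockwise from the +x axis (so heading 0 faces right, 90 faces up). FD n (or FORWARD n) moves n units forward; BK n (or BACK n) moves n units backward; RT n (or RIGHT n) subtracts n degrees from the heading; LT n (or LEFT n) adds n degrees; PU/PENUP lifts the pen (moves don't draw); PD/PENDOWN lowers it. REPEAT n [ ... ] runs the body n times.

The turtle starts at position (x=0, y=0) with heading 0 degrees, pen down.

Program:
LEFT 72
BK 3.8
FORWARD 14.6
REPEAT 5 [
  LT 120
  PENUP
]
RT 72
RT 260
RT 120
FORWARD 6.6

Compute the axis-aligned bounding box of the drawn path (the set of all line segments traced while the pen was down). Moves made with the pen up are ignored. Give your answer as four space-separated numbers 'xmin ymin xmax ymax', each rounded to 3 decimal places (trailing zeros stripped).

Answer: -1.174 -3.614 3.337 10.271

Derivation:
Executing turtle program step by step:
Start: pos=(0,0), heading=0, pen down
LT 72: heading 0 -> 72
BK 3.8: (0,0) -> (-1.174,-3.614) [heading=72, draw]
FD 14.6: (-1.174,-3.614) -> (3.337,10.271) [heading=72, draw]
REPEAT 5 [
  -- iteration 1/5 --
  LT 120: heading 72 -> 192
  PU: pen up
  -- iteration 2/5 --
  LT 120: heading 192 -> 312
  PU: pen up
  -- iteration 3/5 --
  LT 120: heading 312 -> 72
  PU: pen up
  -- iteration 4/5 --
  LT 120: heading 72 -> 192
  PU: pen up
  -- iteration 5/5 --
  LT 120: heading 192 -> 312
  PU: pen up
]
RT 72: heading 312 -> 240
RT 260: heading 240 -> 340
RT 120: heading 340 -> 220
FD 6.6: (3.337,10.271) -> (-1.719,6.029) [heading=220, move]
Final: pos=(-1.719,6.029), heading=220, 2 segment(s) drawn

Segment endpoints: x in {-1.174, 0, 3.337}, y in {-3.614, 0, 10.271}
xmin=-1.174, ymin=-3.614, xmax=3.337, ymax=10.271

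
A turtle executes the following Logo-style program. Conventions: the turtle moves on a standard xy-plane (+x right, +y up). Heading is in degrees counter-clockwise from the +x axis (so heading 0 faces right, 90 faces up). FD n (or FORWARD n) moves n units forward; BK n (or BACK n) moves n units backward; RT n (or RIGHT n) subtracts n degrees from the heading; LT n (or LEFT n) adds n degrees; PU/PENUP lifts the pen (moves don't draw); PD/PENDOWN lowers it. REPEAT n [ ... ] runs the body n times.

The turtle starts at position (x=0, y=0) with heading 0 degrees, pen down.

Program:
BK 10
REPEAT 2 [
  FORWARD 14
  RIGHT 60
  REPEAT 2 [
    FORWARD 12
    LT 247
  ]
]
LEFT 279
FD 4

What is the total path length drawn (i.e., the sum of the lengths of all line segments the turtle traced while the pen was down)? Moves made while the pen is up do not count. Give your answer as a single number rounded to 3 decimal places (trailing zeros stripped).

Answer: 90

Derivation:
Executing turtle program step by step:
Start: pos=(0,0), heading=0, pen down
BK 10: (0,0) -> (-10,0) [heading=0, draw]
REPEAT 2 [
  -- iteration 1/2 --
  FD 14: (-10,0) -> (4,0) [heading=0, draw]
  RT 60: heading 0 -> 300
  REPEAT 2 [
    -- iteration 1/2 --
    FD 12: (4,0) -> (10,-10.392) [heading=300, draw]
    LT 247: heading 300 -> 187
    -- iteration 2/2 --
    FD 12: (10,-10.392) -> (-1.911,-11.855) [heading=187, draw]
    LT 247: heading 187 -> 74
  ]
  -- iteration 2/2 --
  FD 14: (-1.911,-11.855) -> (1.948,1.603) [heading=74, draw]
  RT 60: heading 74 -> 14
  REPEAT 2 [
    -- iteration 1/2 --
    FD 12: (1.948,1.603) -> (13.592,4.506) [heading=14, draw]
    LT 247: heading 14 -> 261
    -- iteration 2/2 --
    FD 12: (13.592,4.506) -> (11.715,-7.346) [heading=261, draw]
    LT 247: heading 261 -> 148
  ]
]
LT 279: heading 148 -> 67
FD 4: (11.715,-7.346) -> (13.278,-3.664) [heading=67, draw]
Final: pos=(13.278,-3.664), heading=67, 8 segment(s) drawn

Segment lengths:
  seg 1: (0,0) -> (-10,0), length = 10
  seg 2: (-10,0) -> (4,0), length = 14
  seg 3: (4,0) -> (10,-10.392), length = 12
  seg 4: (10,-10.392) -> (-1.911,-11.855), length = 12
  seg 5: (-1.911,-11.855) -> (1.948,1.603), length = 14
  seg 6: (1.948,1.603) -> (13.592,4.506), length = 12
  seg 7: (13.592,4.506) -> (11.715,-7.346), length = 12
  seg 8: (11.715,-7.346) -> (13.278,-3.664), length = 4
Total = 90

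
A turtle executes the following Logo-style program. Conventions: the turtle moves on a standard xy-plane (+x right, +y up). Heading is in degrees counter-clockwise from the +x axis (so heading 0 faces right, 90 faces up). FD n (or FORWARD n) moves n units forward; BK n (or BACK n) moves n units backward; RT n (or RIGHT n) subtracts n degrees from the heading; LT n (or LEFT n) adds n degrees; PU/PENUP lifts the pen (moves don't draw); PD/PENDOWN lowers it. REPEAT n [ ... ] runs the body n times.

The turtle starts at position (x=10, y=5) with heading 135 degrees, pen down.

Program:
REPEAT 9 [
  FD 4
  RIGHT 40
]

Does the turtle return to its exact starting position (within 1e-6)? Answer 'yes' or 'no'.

Answer: yes

Derivation:
Executing turtle program step by step:
Start: pos=(10,5), heading=135, pen down
REPEAT 9 [
  -- iteration 1/9 --
  FD 4: (10,5) -> (7.172,7.828) [heading=135, draw]
  RT 40: heading 135 -> 95
  -- iteration 2/9 --
  FD 4: (7.172,7.828) -> (6.823,11.813) [heading=95, draw]
  RT 40: heading 95 -> 55
  -- iteration 3/9 --
  FD 4: (6.823,11.813) -> (9.117,15.09) [heading=55, draw]
  RT 40: heading 55 -> 15
  -- iteration 4/9 --
  FD 4: (9.117,15.09) -> (12.981,16.125) [heading=15, draw]
  RT 40: heading 15 -> 335
  -- iteration 5/9 --
  FD 4: (12.981,16.125) -> (16.606,14.435) [heading=335, draw]
  RT 40: heading 335 -> 295
  -- iteration 6/9 --
  FD 4: (16.606,14.435) -> (18.297,10.809) [heading=295, draw]
  RT 40: heading 295 -> 255
  -- iteration 7/9 --
  FD 4: (18.297,10.809) -> (17.261,6.946) [heading=255, draw]
  RT 40: heading 255 -> 215
  -- iteration 8/9 --
  FD 4: (17.261,6.946) -> (13.985,4.651) [heading=215, draw]
  RT 40: heading 215 -> 175
  -- iteration 9/9 --
  FD 4: (13.985,4.651) -> (10,5) [heading=175, draw]
  RT 40: heading 175 -> 135
]
Final: pos=(10,5), heading=135, 9 segment(s) drawn

Start position: (10, 5)
Final position: (10, 5)
Distance = 0; < 1e-6 -> CLOSED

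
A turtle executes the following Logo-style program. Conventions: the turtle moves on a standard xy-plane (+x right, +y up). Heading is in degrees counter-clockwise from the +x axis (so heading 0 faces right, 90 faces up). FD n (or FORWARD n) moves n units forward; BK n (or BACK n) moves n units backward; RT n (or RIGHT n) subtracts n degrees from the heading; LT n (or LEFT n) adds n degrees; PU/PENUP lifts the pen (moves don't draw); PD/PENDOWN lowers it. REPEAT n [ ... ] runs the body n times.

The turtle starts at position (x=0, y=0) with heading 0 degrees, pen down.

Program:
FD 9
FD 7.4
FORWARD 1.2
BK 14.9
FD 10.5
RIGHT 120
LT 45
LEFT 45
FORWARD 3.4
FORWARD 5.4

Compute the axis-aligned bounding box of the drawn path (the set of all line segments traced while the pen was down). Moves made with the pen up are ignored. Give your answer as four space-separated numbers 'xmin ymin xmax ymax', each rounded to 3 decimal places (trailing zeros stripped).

Answer: 0 -4.4 20.821 0

Derivation:
Executing turtle program step by step:
Start: pos=(0,0), heading=0, pen down
FD 9: (0,0) -> (9,0) [heading=0, draw]
FD 7.4: (9,0) -> (16.4,0) [heading=0, draw]
FD 1.2: (16.4,0) -> (17.6,0) [heading=0, draw]
BK 14.9: (17.6,0) -> (2.7,0) [heading=0, draw]
FD 10.5: (2.7,0) -> (13.2,0) [heading=0, draw]
RT 120: heading 0 -> 240
LT 45: heading 240 -> 285
LT 45: heading 285 -> 330
FD 3.4: (13.2,0) -> (16.144,-1.7) [heading=330, draw]
FD 5.4: (16.144,-1.7) -> (20.821,-4.4) [heading=330, draw]
Final: pos=(20.821,-4.4), heading=330, 7 segment(s) drawn

Segment endpoints: x in {0, 2.7, 9, 13.2, 16.144, 16.4, 17.6, 20.821}, y in {-4.4, -1.7, 0}
xmin=0, ymin=-4.4, xmax=20.821, ymax=0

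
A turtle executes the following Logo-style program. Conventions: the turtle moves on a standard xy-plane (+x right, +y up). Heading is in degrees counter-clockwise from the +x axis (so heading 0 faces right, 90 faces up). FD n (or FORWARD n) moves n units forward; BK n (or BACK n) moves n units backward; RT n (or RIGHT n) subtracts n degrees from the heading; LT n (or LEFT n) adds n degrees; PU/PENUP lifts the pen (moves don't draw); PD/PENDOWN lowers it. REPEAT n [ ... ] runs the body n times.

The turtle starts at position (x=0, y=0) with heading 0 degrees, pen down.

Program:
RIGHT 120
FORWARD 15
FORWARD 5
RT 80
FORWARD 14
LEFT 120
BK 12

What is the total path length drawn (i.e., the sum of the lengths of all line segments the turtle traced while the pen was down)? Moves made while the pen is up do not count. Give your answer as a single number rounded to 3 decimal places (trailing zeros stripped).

Answer: 46

Derivation:
Executing turtle program step by step:
Start: pos=(0,0), heading=0, pen down
RT 120: heading 0 -> 240
FD 15: (0,0) -> (-7.5,-12.99) [heading=240, draw]
FD 5: (-7.5,-12.99) -> (-10,-17.321) [heading=240, draw]
RT 80: heading 240 -> 160
FD 14: (-10,-17.321) -> (-23.156,-12.532) [heading=160, draw]
LT 120: heading 160 -> 280
BK 12: (-23.156,-12.532) -> (-25.239,-0.715) [heading=280, draw]
Final: pos=(-25.239,-0.715), heading=280, 4 segment(s) drawn

Segment lengths:
  seg 1: (0,0) -> (-7.5,-12.99), length = 15
  seg 2: (-7.5,-12.99) -> (-10,-17.321), length = 5
  seg 3: (-10,-17.321) -> (-23.156,-12.532), length = 14
  seg 4: (-23.156,-12.532) -> (-25.239,-0.715), length = 12
Total = 46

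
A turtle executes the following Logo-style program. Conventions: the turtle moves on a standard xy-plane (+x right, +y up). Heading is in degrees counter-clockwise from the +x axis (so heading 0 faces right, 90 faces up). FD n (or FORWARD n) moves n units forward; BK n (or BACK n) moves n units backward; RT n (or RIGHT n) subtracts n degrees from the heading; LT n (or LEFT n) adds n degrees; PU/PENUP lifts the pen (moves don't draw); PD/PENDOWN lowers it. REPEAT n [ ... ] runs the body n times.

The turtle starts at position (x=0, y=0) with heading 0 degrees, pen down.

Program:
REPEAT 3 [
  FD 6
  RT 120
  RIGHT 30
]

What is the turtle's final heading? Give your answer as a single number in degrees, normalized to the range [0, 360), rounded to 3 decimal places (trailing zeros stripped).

Answer: 270

Derivation:
Executing turtle program step by step:
Start: pos=(0,0), heading=0, pen down
REPEAT 3 [
  -- iteration 1/3 --
  FD 6: (0,0) -> (6,0) [heading=0, draw]
  RT 120: heading 0 -> 240
  RT 30: heading 240 -> 210
  -- iteration 2/3 --
  FD 6: (6,0) -> (0.804,-3) [heading=210, draw]
  RT 120: heading 210 -> 90
  RT 30: heading 90 -> 60
  -- iteration 3/3 --
  FD 6: (0.804,-3) -> (3.804,2.196) [heading=60, draw]
  RT 120: heading 60 -> 300
  RT 30: heading 300 -> 270
]
Final: pos=(3.804,2.196), heading=270, 3 segment(s) drawn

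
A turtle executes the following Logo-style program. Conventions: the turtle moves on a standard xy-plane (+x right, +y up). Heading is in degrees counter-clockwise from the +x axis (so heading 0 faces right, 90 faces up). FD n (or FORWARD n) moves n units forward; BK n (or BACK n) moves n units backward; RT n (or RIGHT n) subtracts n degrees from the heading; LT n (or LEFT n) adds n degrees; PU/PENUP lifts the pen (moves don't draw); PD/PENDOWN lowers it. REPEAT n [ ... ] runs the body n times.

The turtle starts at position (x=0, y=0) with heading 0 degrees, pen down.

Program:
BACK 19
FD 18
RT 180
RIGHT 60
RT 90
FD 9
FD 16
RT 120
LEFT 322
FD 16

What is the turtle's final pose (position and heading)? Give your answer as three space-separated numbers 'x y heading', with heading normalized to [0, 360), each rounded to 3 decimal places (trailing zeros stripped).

Answer: 10.8 -0.108 232

Derivation:
Executing turtle program step by step:
Start: pos=(0,0), heading=0, pen down
BK 19: (0,0) -> (-19,0) [heading=0, draw]
FD 18: (-19,0) -> (-1,0) [heading=0, draw]
RT 180: heading 0 -> 180
RT 60: heading 180 -> 120
RT 90: heading 120 -> 30
FD 9: (-1,0) -> (6.794,4.5) [heading=30, draw]
FD 16: (6.794,4.5) -> (20.651,12.5) [heading=30, draw]
RT 120: heading 30 -> 270
LT 322: heading 270 -> 232
FD 16: (20.651,12.5) -> (10.8,-0.108) [heading=232, draw]
Final: pos=(10.8,-0.108), heading=232, 5 segment(s) drawn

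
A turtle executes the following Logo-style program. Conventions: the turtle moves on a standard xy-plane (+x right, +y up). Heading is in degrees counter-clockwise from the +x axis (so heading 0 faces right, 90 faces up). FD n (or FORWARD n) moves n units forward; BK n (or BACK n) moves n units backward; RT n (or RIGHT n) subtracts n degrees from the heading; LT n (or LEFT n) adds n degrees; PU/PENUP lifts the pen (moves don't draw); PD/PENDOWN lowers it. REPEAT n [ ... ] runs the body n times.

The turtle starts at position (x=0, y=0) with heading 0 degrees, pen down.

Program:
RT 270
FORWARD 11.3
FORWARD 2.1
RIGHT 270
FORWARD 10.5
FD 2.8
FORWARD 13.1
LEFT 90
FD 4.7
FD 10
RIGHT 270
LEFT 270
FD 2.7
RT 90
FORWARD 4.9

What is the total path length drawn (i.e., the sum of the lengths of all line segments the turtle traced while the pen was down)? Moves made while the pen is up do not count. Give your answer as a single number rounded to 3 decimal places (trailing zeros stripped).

Answer: 62.1

Derivation:
Executing turtle program step by step:
Start: pos=(0,0), heading=0, pen down
RT 270: heading 0 -> 90
FD 11.3: (0,0) -> (0,11.3) [heading=90, draw]
FD 2.1: (0,11.3) -> (0,13.4) [heading=90, draw]
RT 270: heading 90 -> 180
FD 10.5: (0,13.4) -> (-10.5,13.4) [heading=180, draw]
FD 2.8: (-10.5,13.4) -> (-13.3,13.4) [heading=180, draw]
FD 13.1: (-13.3,13.4) -> (-26.4,13.4) [heading=180, draw]
LT 90: heading 180 -> 270
FD 4.7: (-26.4,13.4) -> (-26.4,8.7) [heading=270, draw]
FD 10: (-26.4,8.7) -> (-26.4,-1.3) [heading=270, draw]
RT 270: heading 270 -> 0
LT 270: heading 0 -> 270
FD 2.7: (-26.4,-1.3) -> (-26.4,-4) [heading=270, draw]
RT 90: heading 270 -> 180
FD 4.9: (-26.4,-4) -> (-31.3,-4) [heading=180, draw]
Final: pos=(-31.3,-4), heading=180, 9 segment(s) drawn

Segment lengths:
  seg 1: (0,0) -> (0,11.3), length = 11.3
  seg 2: (0,11.3) -> (0,13.4), length = 2.1
  seg 3: (0,13.4) -> (-10.5,13.4), length = 10.5
  seg 4: (-10.5,13.4) -> (-13.3,13.4), length = 2.8
  seg 5: (-13.3,13.4) -> (-26.4,13.4), length = 13.1
  seg 6: (-26.4,13.4) -> (-26.4,8.7), length = 4.7
  seg 7: (-26.4,8.7) -> (-26.4,-1.3), length = 10
  seg 8: (-26.4,-1.3) -> (-26.4,-4), length = 2.7
  seg 9: (-26.4,-4) -> (-31.3,-4), length = 4.9
Total = 62.1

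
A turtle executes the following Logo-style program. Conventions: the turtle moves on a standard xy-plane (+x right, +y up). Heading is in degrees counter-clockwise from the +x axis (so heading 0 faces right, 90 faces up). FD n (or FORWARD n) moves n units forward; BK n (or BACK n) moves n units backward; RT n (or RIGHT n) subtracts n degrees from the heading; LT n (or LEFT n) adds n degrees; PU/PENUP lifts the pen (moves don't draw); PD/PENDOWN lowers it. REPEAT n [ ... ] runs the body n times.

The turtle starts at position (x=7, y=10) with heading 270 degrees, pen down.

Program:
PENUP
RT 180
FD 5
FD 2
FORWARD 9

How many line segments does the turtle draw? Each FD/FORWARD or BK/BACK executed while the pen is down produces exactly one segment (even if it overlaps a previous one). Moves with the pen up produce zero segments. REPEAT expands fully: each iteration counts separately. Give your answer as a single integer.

Executing turtle program step by step:
Start: pos=(7,10), heading=270, pen down
PU: pen up
RT 180: heading 270 -> 90
FD 5: (7,10) -> (7,15) [heading=90, move]
FD 2: (7,15) -> (7,17) [heading=90, move]
FD 9: (7,17) -> (7,26) [heading=90, move]
Final: pos=(7,26), heading=90, 0 segment(s) drawn
Segments drawn: 0

Answer: 0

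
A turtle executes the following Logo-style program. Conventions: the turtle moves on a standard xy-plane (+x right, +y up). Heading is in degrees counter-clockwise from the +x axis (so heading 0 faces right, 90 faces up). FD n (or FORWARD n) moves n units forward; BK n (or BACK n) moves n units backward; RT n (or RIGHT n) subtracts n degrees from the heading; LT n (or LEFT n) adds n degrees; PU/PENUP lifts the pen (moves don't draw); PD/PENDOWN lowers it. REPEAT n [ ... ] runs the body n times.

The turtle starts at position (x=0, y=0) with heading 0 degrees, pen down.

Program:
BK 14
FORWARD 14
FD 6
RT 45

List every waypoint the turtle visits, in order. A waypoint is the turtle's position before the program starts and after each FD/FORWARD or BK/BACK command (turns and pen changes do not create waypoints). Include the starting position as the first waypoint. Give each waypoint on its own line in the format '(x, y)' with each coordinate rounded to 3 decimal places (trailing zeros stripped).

Answer: (0, 0)
(-14, 0)
(0, 0)
(6, 0)

Derivation:
Executing turtle program step by step:
Start: pos=(0,0), heading=0, pen down
BK 14: (0,0) -> (-14,0) [heading=0, draw]
FD 14: (-14,0) -> (0,0) [heading=0, draw]
FD 6: (0,0) -> (6,0) [heading=0, draw]
RT 45: heading 0 -> 315
Final: pos=(6,0), heading=315, 3 segment(s) drawn
Waypoints (4 total):
(0, 0)
(-14, 0)
(0, 0)
(6, 0)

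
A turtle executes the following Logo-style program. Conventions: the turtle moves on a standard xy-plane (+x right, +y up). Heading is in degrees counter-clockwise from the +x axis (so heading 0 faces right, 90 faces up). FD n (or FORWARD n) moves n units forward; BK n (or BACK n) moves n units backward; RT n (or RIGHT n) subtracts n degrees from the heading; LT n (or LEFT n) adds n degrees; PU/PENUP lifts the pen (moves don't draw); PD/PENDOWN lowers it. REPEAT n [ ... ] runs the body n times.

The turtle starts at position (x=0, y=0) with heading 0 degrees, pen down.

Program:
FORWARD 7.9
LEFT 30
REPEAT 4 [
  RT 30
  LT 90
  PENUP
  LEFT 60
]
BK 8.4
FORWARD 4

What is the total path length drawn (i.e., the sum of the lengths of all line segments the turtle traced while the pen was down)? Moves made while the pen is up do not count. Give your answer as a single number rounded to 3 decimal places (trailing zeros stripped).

Executing turtle program step by step:
Start: pos=(0,0), heading=0, pen down
FD 7.9: (0,0) -> (7.9,0) [heading=0, draw]
LT 30: heading 0 -> 30
REPEAT 4 [
  -- iteration 1/4 --
  RT 30: heading 30 -> 0
  LT 90: heading 0 -> 90
  PU: pen up
  LT 60: heading 90 -> 150
  -- iteration 2/4 --
  RT 30: heading 150 -> 120
  LT 90: heading 120 -> 210
  PU: pen up
  LT 60: heading 210 -> 270
  -- iteration 3/4 --
  RT 30: heading 270 -> 240
  LT 90: heading 240 -> 330
  PU: pen up
  LT 60: heading 330 -> 30
  -- iteration 4/4 --
  RT 30: heading 30 -> 0
  LT 90: heading 0 -> 90
  PU: pen up
  LT 60: heading 90 -> 150
]
BK 8.4: (7.9,0) -> (15.175,-4.2) [heading=150, move]
FD 4: (15.175,-4.2) -> (11.711,-2.2) [heading=150, move]
Final: pos=(11.711,-2.2), heading=150, 1 segment(s) drawn

Segment lengths:
  seg 1: (0,0) -> (7.9,0), length = 7.9
Total = 7.9

Answer: 7.9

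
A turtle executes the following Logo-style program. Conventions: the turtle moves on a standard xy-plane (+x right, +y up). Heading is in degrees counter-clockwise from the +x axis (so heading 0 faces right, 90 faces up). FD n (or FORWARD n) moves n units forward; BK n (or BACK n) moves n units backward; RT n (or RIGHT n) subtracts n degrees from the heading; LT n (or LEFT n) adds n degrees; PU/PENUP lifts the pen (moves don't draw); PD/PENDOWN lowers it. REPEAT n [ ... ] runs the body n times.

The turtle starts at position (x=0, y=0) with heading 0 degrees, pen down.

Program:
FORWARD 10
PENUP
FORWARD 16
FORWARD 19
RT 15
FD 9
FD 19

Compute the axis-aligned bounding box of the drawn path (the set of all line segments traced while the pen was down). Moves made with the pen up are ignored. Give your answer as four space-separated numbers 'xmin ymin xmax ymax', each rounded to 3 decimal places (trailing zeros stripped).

Executing turtle program step by step:
Start: pos=(0,0), heading=0, pen down
FD 10: (0,0) -> (10,0) [heading=0, draw]
PU: pen up
FD 16: (10,0) -> (26,0) [heading=0, move]
FD 19: (26,0) -> (45,0) [heading=0, move]
RT 15: heading 0 -> 345
FD 9: (45,0) -> (53.693,-2.329) [heading=345, move]
FD 19: (53.693,-2.329) -> (72.046,-7.247) [heading=345, move]
Final: pos=(72.046,-7.247), heading=345, 1 segment(s) drawn

Segment endpoints: x in {0, 10}, y in {0}
xmin=0, ymin=0, xmax=10, ymax=0

Answer: 0 0 10 0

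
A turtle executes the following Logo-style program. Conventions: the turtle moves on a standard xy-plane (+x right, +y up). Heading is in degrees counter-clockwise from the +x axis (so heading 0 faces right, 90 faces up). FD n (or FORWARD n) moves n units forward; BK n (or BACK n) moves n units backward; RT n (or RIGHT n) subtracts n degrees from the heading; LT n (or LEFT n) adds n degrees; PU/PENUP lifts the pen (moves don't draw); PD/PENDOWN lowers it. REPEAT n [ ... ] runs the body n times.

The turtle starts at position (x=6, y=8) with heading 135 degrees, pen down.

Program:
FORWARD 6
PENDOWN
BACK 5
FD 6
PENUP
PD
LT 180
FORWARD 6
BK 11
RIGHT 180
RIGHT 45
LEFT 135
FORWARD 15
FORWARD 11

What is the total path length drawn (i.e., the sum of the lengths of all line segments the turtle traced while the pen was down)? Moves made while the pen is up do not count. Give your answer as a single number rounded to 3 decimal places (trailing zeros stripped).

Answer: 60

Derivation:
Executing turtle program step by step:
Start: pos=(6,8), heading=135, pen down
FD 6: (6,8) -> (1.757,12.243) [heading=135, draw]
PD: pen down
BK 5: (1.757,12.243) -> (5.293,8.707) [heading=135, draw]
FD 6: (5.293,8.707) -> (1.05,12.95) [heading=135, draw]
PU: pen up
PD: pen down
LT 180: heading 135 -> 315
FD 6: (1.05,12.95) -> (5.293,8.707) [heading=315, draw]
BK 11: (5.293,8.707) -> (-2.485,16.485) [heading=315, draw]
RT 180: heading 315 -> 135
RT 45: heading 135 -> 90
LT 135: heading 90 -> 225
FD 15: (-2.485,16.485) -> (-13.092,5.879) [heading=225, draw]
FD 11: (-13.092,5.879) -> (-20.87,-1.899) [heading=225, draw]
Final: pos=(-20.87,-1.899), heading=225, 7 segment(s) drawn

Segment lengths:
  seg 1: (6,8) -> (1.757,12.243), length = 6
  seg 2: (1.757,12.243) -> (5.293,8.707), length = 5
  seg 3: (5.293,8.707) -> (1.05,12.95), length = 6
  seg 4: (1.05,12.95) -> (5.293,8.707), length = 6
  seg 5: (5.293,8.707) -> (-2.485,16.485), length = 11
  seg 6: (-2.485,16.485) -> (-13.092,5.879), length = 15
  seg 7: (-13.092,5.879) -> (-20.87,-1.899), length = 11
Total = 60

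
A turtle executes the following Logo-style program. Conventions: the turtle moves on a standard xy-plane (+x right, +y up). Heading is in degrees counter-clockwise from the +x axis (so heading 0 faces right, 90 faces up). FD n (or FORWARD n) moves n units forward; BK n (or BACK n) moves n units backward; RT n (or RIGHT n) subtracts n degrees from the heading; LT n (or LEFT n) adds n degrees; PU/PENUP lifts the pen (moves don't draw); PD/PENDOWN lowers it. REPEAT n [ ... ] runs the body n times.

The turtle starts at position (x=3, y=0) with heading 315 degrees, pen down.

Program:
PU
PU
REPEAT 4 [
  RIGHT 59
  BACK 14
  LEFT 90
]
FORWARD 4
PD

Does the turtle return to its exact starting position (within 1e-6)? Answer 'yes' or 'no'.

Answer: no

Derivation:
Executing turtle program step by step:
Start: pos=(3,0), heading=315, pen down
PU: pen up
PU: pen up
REPEAT 4 [
  -- iteration 1/4 --
  RT 59: heading 315 -> 256
  BK 14: (3,0) -> (6.387,13.584) [heading=256, move]
  LT 90: heading 256 -> 346
  -- iteration 2/4 --
  RT 59: heading 346 -> 287
  BK 14: (6.387,13.584) -> (2.294,26.972) [heading=287, move]
  LT 90: heading 287 -> 17
  -- iteration 3/4 --
  RT 59: heading 17 -> 318
  BK 14: (2.294,26.972) -> (-8.11,36.34) [heading=318, move]
  LT 90: heading 318 -> 48
  -- iteration 4/4 --
  RT 59: heading 48 -> 349
  BK 14: (-8.11,36.34) -> (-21.853,39.012) [heading=349, move]
  LT 90: heading 349 -> 79
]
FD 4: (-21.853,39.012) -> (-21.09,42.938) [heading=79, move]
PD: pen down
Final: pos=(-21.09,42.938), heading=79, 0 segment(s) drawn

Start position: (3, 0)
Final position: (-21.09, 42.938)
Distance = 49.234; >= 1e-6 -> NOT closed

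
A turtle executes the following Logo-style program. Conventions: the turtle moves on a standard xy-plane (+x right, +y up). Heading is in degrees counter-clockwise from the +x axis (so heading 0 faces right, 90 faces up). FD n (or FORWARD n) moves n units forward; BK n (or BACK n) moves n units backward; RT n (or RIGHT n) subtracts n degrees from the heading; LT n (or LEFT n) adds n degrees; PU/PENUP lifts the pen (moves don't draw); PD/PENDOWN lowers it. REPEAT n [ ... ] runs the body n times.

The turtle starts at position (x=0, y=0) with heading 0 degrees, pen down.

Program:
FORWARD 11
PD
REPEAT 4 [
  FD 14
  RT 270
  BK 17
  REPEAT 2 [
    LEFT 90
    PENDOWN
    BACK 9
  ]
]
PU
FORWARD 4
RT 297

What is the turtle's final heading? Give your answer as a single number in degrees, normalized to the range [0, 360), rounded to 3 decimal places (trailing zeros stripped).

Executing turtle program step by step:
Start: pos=(0,0), heading=0, pen down
FD 11: (0,0) -> (11,0) [heading=0, draw]
PD: pen down
REPEAT 4 [
  -- iteration 1/4 --
  FD 14: (11,0) -> (25,0) [heading=0, draw]
  RT 270: heading 0 -> 90
  BK 17: (25,0) -> (25,-17) [heading=90, draw]
  REPEAT 2 [
    -- iteration 1/2 --
    LT 90: heading 90 -> 180
    PD: pen down
    BK 9: (25,-17) -> (34,-17) [heading=180, draw]
    -- iteration 2/2 --
    LT 90: heading 180 -> 270
    PD: pen down
    BK 9: (34,-17) -> (34,-8) [heading=270, draw]
  ]
  -- iteration 2/4 --
  FD 14: (34,-8) -> (34,-22) [heading=270, draw]
  RT 270: heading 270 -> 0
  BK 17: (34,-22) -> (17,-22) [heading=0, draw]
  REPEAT 2 [
    -- iteration 1/2 --
    LT 90: heading 0 -> 90
    PD: pen down
    BK 9: (17,-22) -> (17,-31) [heading=90, draw]
    -- iteration 2/2 --
    LT 90: heading 90 -> 180
    PD: pen down
    BK 9: (17,-31) -> (26,-31) [heading=180, draw]
  ]
  -- iteration 3/4 --
  FD 14: (26,-31) -> (12,-31) [heading=180, draw]
  RT 270: heading 180 -> 270
  BK 17: (12,-31) -> (12,-14) [heading=270, draw]
  REPEAT 2 [
    -- iteration 1/2 --
    LT 90: heading 270 -> 0
    PD: pen down
    BK 9: (12,-14) -> (3,-14) [heading=0, draw]
    -- iteration 2/2 --
    LT 90: heading 0 -> 90
    PD: pen down
    BK 9: (3,-14) -> (3,-23) [heading=90, draw]
  ]
  -- iteration 4/4 --
  FD 14: (3,-23) -> (3,-9) [heading=90, draw]
  RT 270: heading 90 -> 180
  BK 17: (3,-9) -> (20,-9) [heading=180, draw]
  REPEAT 2 [
    -- iteration 1/2 --
    LT 90: heading 180 -> 270
    PD: pen down
    BK 9: (20,-9) -> (20,0) [heading=270, draw]
    -- iteration 2/2 --
    LT 90: heading 270 -> 0
    PD: pen down
    BK 9: (20,0) -> (11,0) [heading=0, draw]
  ]
]
PU: pen up
FD 4: (11,0) -> (15,0) [heading=0, move]
RT 297: heading 0 -> 63
Final: pos=(15,0), heading=63, 17 segment(s) drawn

Answer: 63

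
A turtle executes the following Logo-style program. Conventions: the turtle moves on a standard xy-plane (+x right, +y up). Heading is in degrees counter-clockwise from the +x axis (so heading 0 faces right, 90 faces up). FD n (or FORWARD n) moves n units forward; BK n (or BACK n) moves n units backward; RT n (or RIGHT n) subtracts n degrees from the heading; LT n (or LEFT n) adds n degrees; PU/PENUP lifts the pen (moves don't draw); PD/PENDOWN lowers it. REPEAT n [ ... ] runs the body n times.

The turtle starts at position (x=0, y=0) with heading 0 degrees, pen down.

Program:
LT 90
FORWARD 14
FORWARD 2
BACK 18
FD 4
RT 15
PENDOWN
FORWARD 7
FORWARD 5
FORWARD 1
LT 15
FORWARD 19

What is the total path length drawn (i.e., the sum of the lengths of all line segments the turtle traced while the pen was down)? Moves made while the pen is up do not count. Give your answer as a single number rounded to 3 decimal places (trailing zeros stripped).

Executing turtle program step by step:
Start: pos=(0,0), heading=0, pen down
LT 90: heading 0 -> 90
FD 14: (0,0) -> (0,14) [heading=90, draw]
FD 2: (0,14) -> (0,16) [heading=90, draw]
BK 18: (0,16) -> (0,-2) [heading=90, draw]
FD 4: (0,-2) -> (0,2) [heading=90, draw]
RT 15: heading 90 -> 75
PD: pen down
FD 7: (0,2) -> (1.812,8.761) [heading=75, draw]
FD 5: (1.812,8.761) -> (3.106,13.591) [heading=75, draw]
FD 1: (3.106,13.591) -> (3.365,14.557) [heading=75, draw]
LT 15: heading 75 -> 90
FD 19: (3.365,14.557) -> (3.365,33.557) [heading=90, draw]
Final: pos=(3.365,33.557), heading=90, 8 segment(s) drawn

Segment lengths:
  seg 1: (0,0) -> (0,14), length = 14
  seg 2: (0,14) -> (0,16), length = 2
  seg 3: (0,16) -> (0,-2), length = 18
  seg 4: (0,-2) -> (0,2), length = 4
  seg 5: (0,2) -> (1.812,8.761), length = 7
  seg 6: (1.812,8.761) -> (3.106,13.591), length = 5
  seg 7: (3.106,13.591) -> (3.365,14.557), length = 1
  seg 8: (3.365,14.557) -> (3.365,33.557), length = 19
Total = 70

Answer: 70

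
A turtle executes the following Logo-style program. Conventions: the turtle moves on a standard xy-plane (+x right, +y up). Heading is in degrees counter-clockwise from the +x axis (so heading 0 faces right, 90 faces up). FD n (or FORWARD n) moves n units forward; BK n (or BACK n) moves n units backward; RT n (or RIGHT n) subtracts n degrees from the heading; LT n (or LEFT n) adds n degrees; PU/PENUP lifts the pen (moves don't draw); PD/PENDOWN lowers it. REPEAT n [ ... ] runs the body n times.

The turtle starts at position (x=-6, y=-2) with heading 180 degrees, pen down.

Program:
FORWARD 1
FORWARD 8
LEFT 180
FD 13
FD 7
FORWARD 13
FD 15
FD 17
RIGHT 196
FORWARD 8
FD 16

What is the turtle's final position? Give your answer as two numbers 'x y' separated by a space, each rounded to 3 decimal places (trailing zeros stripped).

Executing turtle program step by step:
Start: pos=(-6,-2), heading=180, pen down
FD 1: (-6,-2) -> (-7,-2) [heading=180, draw]
FD 8: (-7,-2) -> (-15,-2) [heading=180, draw]
LT 180: heading 180 -> 0
FD 13: (-15,-2) -> (-2,-2) [heading=0, draw]
FD 7: (-2,-2) -> (5,-2) [heading=0, draw]
FD 13: (5,-2) -> (18,-2) [heading=0, draw]
FD 15: (18,-2) -> (33,-2) [heading=0, draw]
FD 17: (33,-2) -> (50,-2) [heading=0, draw]
RT 196: heading 0 -> 164
FD 8: (50,-2) -> (42.31,0.205) [heading=164, draw]
FD 16: (42.31,0.205) -> (26.93,4.615) [heading=164, draw]
Final: pos=(26.93,4.615), heading=164, 9 segment(s) drawn

Answer: 26.93 4.615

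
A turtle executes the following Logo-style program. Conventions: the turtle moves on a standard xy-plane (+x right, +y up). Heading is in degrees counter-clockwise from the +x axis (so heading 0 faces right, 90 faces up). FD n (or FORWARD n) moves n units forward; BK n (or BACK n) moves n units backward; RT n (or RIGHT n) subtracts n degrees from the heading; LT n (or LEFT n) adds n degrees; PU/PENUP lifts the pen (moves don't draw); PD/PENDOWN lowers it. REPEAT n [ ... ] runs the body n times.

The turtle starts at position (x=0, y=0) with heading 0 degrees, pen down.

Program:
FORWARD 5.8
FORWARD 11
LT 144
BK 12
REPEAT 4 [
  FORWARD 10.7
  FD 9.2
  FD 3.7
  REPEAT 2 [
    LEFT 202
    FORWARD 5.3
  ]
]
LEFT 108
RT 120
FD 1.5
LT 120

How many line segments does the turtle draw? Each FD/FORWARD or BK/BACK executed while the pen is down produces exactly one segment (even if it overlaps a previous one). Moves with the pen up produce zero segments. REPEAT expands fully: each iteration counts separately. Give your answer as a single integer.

Answer: 24

Derivation:
Executing turtle program step by step:
Start: pos=(0,0), heading=0, pen down
FD 5.8: (0,0) -> (5.8,0) [heading=0, draw]
FD 11: (5.8,0) -> (16.8,0) [heading=0, draw]
LT 144: heading 0 -> 144
BK 12: (16.8,0) -> (26.508,-7.053) [heading=144, draw]
REPEAT 4 [
  -- iteration 1/4 --
  FD 10.7: (26.508,-7.053) -> (17.852,-0.764) [heading=144, draw]
  FD 9.2: (17.852,-0.764) -> (10.409,4.644) [heading=144, draw]
  FD 3.7: (10.409,4.644) -> (7.415,6.818) [heading=144, draw]
  REPEAT 2 [
    -- iteration 1/2 --
    LT 202: heading 144 -> 346
    FD 5.3: (7.415,6.818) -> (12.558,5.536) [heading=346, draw]
    -- iteration 2/2 --
    LT 202: heading 346 -> 188
    FD 5.3: (12.558,5.536) -> (7.31,4.799) [heading=188, draw]
  ]
  -- iteration 2/4 --
  FD 10.7: (7.31,4.799) -> (-3.286,3.309) [heading=188, draw]
  FD 9.2: (-3.286,3.309) -> (-12.397,2.029) [heading=188, draw]
  FD 3.7: (-12.397,2.029) -> (-16.061,1.514) [heading=188, draw]
  REPEAT 2 [
    -- iteration 1/2 --
    LT 202: heading 188 -> 30
    FD 5.3: (-16.061,1.514) -> (-11.471,4.164) [heading=30, draw]
    -- iteration 2/2 --
    LT 202: heading 30 -> 232
    FD 5.3: (-11.471,4.164) -> (-14.734,-0.012) [heading=232, draw]
  ]
  -- iteration 3/4 --
  FD 10.7: (-14.734,-0.012) -> (-21.321,-8.444) [heading=232, draw]
  FD 9.2: (-21.321,-8.444) -> (-26.986,-15.694) [heading=232, draw]
  FD 3.7: (-26.986,-15.694) -> (-29.263,-18.609) [heading=232, draw]
  REPEAT 2 [
    -- iteration 1/2 --
    LT 202: heading 232 -> 74
    FD 5.3: (-29.263,-18.609) -> (-27.803,-13.515) [heading=74, draw]
    -- iteration 2/2 --
    LT 202: heading 74 -> 276
    FD 5.3: (-27.803,-13.515) -> (-27.249,-18.786) [heading=276, draw]
  ]
  -- iteration 4/4 --
  FD 10.7: (-27.249,-18.786) -> (-26.13,-29.427) [heading=276, draw]
  FD 9.2: (-26.13,-29.427) -> (-25.168,-38.577) [heading=276, draw]
  FD 3.7: (-25.168,-38.577) -> (-24.782,-42.256) [heading=276, draw]
  REPEAT 2 [
    -- iteration 1/2 --
    LT 202: heading 276 -> 118
    FD 5.3: (-24.782,-42.256) -> (-27.27,-37.577) [heading=118, draw]
    -- iteration 2/2 --
    LT 202: heading 118 -> 320
    FD 5.3: (-27.27,-37.577) -> (-23.21,-40.984) [heading=320, draw]
  ]
]
LT 108: heading 320 -> 68
RT 120: heading 68 -> 308
FD 1.5: (-23.21,-40.984) -> (-22.286,-42.166) [heading=308, draw]
LT 120: heading 308 -> 68
Final: pos=(-22.286,-42.166), heading=68, 24 segment(s) drawn
Segments drawn: 24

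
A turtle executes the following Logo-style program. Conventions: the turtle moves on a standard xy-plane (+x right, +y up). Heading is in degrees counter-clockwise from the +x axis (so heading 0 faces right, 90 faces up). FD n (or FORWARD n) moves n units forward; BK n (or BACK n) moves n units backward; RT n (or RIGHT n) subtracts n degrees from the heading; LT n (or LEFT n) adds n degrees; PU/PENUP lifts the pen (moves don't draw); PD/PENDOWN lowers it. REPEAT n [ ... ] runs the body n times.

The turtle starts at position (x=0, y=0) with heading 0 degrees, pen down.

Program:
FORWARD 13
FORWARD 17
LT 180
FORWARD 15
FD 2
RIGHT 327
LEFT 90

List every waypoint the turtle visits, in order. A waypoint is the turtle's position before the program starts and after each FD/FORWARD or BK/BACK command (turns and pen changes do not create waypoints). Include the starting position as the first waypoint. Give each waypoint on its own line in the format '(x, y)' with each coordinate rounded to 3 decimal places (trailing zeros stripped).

Answer: (0, 0)
(13, 0)
(30, 0)
(15, 0)
(13, 0)

Derivation:
Executing turtle program step by step:
Start: pos=(0,0), heading=0, pen down
FD 13: (0,0) -> (13,0) [heading=0, draw]
FD 17: (13,0) -> (30,0) [heading=0, draw]
LT 180: heading 0 -> 180
FD 15: (30,0) -> (15,0) [heading=180, draw]
FD 2: (15,0) -> (13,0) [heading=180, draw]
RT 327: heading 180 -> 213
LT 90: heading 213 -> 303
Final: pos=(13,0), heading=303, 4 segment(s) drawn
Waypoints (5 total):
(0, 0)
(13, 0)
(30, 0)
(15, 0)
(13, 0)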